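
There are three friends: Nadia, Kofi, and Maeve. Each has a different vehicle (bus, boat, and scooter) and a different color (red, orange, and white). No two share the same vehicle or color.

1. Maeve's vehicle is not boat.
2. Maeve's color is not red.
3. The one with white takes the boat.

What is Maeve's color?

orange

With clues 1–2, red is impossible for Maeve's color.
With clues 1–3, white is impossible for Maeve's color.
That leaves orange.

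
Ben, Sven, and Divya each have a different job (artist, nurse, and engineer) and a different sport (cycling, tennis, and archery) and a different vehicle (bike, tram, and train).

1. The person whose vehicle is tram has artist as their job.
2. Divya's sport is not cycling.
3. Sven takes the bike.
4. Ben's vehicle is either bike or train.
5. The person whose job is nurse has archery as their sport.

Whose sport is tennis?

With clues 1–5, Ben and Sven are impossible for the one with sport tennis.
That leaves Divya.

Divya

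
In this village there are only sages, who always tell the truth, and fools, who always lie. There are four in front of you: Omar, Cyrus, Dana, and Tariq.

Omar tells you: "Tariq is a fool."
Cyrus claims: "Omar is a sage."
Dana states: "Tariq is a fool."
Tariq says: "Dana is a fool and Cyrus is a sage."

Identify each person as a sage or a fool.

Consider Omar. Suppose Omar is a fool.
Then no assignment of the remaining roles makes every statement match its speaker's type — contradiction.
So Omar is a sage.
With that fixed, Cyrus's statement is true, so Cyrus is a sage.
Consider Dana. Suppose Dana is a fool.
Then no assignment of the remaining roles makes every statement match its speaker's type — contradiction.
So Dana is a sage.
With that fixed, Tariq's statement is false, so Tariq is a fool.

Omar: sage, Cyrus: sage, Dana: sage, Tariq: fool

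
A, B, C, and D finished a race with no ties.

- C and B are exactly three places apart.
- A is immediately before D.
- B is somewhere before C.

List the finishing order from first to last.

From clue 1: A is in {2,3}.
From clues 1–2: A → place 2, D → place 3.
From clues 1–3: B → place 1, C → place 4.

B, A, D, C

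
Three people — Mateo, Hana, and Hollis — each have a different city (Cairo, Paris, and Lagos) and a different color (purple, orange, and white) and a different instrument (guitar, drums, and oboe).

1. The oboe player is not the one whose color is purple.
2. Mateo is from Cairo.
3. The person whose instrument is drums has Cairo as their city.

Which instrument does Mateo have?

drums

With clues 1–3, guitar and oboe are impossible for Mateo's instrument.
That leaves drums.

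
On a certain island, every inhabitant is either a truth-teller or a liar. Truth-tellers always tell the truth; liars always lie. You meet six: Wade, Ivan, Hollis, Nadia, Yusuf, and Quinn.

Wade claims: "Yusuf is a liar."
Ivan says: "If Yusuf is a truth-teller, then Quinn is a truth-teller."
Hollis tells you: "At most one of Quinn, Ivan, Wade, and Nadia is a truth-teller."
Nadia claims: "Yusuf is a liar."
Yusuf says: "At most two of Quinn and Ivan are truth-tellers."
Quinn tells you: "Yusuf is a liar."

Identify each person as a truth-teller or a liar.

Regardless of anyone's role, Yusuf's statement is true, so Yusuf is a truth-teller.
With that fixed, Quinn's statement is false, so Quinn is a liar.
With that fixed, Wade's statement is false, so Wade is a liar.
With that fixed, Ivan's statement is false, so Ivan is a liar.
With that fixed, Hollis's statement is true, so Hollis is a truth-teller.
With that fixed, Nadia's statement is false, so Nadia is a liar.

Wade: liar, Ivan: liar, Hollis: truth-teller, Nadia: liar, Yusuf: truth-teller, Quinn: liar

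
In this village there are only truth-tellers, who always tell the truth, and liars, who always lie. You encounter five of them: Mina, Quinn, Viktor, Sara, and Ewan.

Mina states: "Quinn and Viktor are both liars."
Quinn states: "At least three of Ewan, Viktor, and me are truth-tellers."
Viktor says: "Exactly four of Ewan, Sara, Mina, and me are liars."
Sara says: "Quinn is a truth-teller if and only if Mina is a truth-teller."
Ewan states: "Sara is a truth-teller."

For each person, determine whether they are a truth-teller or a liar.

Mina: truth-teller, Quinn: liar, Viktor: liar, Sara: liar, Ewan: liar

Consider Mina. Suppose Mina is a liar.
Then no assignment of the remaining roles makes every statement match its speaker's type — contradiction.
So Mina is a truth-teller.
With that fixed, Viktor's statement is false, so Viktor is a liar.
With that fixed, Quinn's statement is false, so Quinn is a liar.
With that fixed, Sara's statement is false, so Sara is a liar.
With that fixed, Ewan's statement is false, so Ewan is a liar.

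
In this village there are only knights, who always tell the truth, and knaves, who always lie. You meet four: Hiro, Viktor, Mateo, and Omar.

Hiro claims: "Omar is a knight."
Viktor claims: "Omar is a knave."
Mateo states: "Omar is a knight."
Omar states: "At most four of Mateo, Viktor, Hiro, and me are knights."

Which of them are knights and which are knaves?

Hiro: knight, Viktor: knave, Mateo: knight, Omar: knight

Regardless of anyone's role, Omar's statement is true, so Omar is a knight.
With that fixed, Hiro's statement is true, so Hiro is a knight.
With that fixed, Viktor's statement is false, so Viktor is a knave.
With that fixed, Mateo's statement is true, so Mateo is a knight.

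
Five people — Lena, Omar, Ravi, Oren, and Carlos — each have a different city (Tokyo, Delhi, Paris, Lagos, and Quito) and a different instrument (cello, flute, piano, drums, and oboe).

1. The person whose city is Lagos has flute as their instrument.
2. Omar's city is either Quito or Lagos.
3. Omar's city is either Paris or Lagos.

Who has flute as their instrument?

Omar

With clues 1–3, Carlos, Lena, Oren, and Ravi are impossible for the one with instrument flute.
That leaves Omar.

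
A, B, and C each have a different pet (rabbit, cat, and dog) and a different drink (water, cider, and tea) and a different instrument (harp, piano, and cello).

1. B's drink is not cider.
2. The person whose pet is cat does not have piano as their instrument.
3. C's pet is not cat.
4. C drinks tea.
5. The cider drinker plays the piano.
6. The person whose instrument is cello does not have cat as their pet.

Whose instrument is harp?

B

With clues 1–5, A is impossible for the one with instrument harp.
With clues 1–6, C is impossible for the one with instrument harp.
That leaves B.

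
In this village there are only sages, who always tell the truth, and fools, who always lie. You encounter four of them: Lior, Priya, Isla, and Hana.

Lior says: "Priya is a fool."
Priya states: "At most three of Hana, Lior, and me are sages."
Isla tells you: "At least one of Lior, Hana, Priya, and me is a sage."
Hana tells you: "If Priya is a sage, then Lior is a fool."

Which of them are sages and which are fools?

Regardless of anyone's role, Priya's statement is true, so Priya is a sage.
With that fixed, Isla's statement is true, so Isla is a sage.
With that fixed, Lior's statement is false, so Lior is a fool.
With that fixed, Hana's statement is true, so Hana is a sage.

Lior: fool, Priya: sage, Isla: sage, Hana: sage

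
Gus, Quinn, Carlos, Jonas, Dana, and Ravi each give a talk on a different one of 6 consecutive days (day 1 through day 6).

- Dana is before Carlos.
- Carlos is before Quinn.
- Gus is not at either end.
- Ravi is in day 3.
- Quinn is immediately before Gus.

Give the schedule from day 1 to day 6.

Dana, Carlos, Ravi, Quinn, Gus, Jonas

From clue 1: Carlos is in {2,3,4,5,6}.
From clues 1–2: Quinn is in {3,4,5,6}.
From clues 1–3: Gus is in {2,3,4,5}.
From clues 1–4: Ravi → day 3.
From clues 1–5: Dana → day 1, Carlos → day 2, Quinn → day 4, Gus → day 5, Jonas → day 6.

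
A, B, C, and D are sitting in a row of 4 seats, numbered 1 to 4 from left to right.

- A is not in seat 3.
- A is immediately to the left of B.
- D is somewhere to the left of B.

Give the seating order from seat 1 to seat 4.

D, A, B, C

From clue 1: A is in {1,2,4}.
From clues 1–2: A is in {1,2}.
From clues 1–3: D → seat 1, A → seat 2, B → seat 3, C → seat 4.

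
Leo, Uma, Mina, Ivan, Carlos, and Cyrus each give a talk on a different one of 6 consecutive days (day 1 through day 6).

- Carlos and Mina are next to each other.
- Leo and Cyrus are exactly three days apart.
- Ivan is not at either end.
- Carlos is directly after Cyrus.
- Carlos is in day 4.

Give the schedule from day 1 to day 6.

Uma, Ivan, Cyrus, Carlos, Mina, Leo

From clues 1–3: Leo is in {1,3,4,6}.
From clues 1–4: Leo is in {1,4,6}.
From clues 1–5: Uma → day 1, Ivan → day 2, Cyrus → day 3, Carlos → day 4, Mina → day 5, Leo → day 6.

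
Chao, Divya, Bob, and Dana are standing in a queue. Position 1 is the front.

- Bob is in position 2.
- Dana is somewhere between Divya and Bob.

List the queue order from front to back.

From clue 1: Bob → position 2.
From clues 1–2: Chao → position 1, Dana → position 3, Divya → position 4.

Chao, Bob, Dana, Divya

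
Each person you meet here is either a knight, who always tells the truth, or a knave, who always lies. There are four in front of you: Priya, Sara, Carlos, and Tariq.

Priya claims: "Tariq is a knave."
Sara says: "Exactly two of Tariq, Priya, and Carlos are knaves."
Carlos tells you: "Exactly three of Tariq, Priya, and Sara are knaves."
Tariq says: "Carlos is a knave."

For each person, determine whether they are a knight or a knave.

Priya: knave, Sara: knight, Carlos: knave, Tariq: knight

Consider Priya. Suppose Priya is a knight.
Then no assignment of the remaining roles makes every statement match its speaker's type — contradiction.
So Priya is a knave.
Consider Sara. Suppose Sara is a knave.
Then no assignment of the remaining roles makes every statement match its speaker's type — contradiction.
So Sara is a knight.
With that fixed, Carlos's statement is false, so Carlos is a knave.
With that fixed, Tariq's statement is true, so Tariq is a knight.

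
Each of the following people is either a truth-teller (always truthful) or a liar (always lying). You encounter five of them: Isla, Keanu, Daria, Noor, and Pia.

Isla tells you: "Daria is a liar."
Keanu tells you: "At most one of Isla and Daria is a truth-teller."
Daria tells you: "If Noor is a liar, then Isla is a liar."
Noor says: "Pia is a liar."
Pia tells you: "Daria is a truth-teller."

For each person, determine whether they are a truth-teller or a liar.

Isla: liar, Keanu: truth-teller, Daria: truth-teller, Noor: liar, Pia: truth-teller

Consider Isla. Suppose Isla is a truth-teller.
Then no assignment of the remaining roles makes every statement match its speaker's type — contradiction.
So Isla is a liar.
With that fixed, Keanu's statement is true, so Keanu is a truth-teller.
With that fixed, Daria's statement is true, so Daria is a truth-teller.
With that fixed, Pia's statement is true, so Pia is a truth-teller.
With that fixed, Noor's statement is false, so Noor is a liar.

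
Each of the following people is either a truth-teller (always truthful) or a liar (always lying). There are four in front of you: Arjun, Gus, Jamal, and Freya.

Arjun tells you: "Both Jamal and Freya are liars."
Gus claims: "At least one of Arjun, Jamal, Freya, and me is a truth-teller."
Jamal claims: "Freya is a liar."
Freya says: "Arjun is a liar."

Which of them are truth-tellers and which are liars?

Arjun: liar, Gus: truth-teller, Jamal: liar, Freya: truth-teller

Consider Arjun. Suppose Arjun is a truth-teller.
Then no assignment of the remaining roles makes every statement match its speaker's type — contradiction.
So Arjun is a liar.
With that fixed, Freya's statement is true, so Freya is a truth-teller.
With that fixed, Gus's statement is true, so Gus is a truth-teller.
With that fixed, Jamal's statement is false, so Jamal is a liar.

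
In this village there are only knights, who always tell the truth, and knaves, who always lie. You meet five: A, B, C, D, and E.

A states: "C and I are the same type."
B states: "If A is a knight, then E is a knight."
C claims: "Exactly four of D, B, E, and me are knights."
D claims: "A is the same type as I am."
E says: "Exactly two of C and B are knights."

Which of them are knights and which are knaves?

Consider A. Suppose A is a knave.
Then whichever role D has, D's statement has the wrong truth value — contradiction.
So A is a knight.
Consider B. Suppose B is a knave.
Then no assignment of the remaining roles makes every statement match its speaker's type — contradiction.
So B is a knight.
Consider C. Suppose C is a knave.
Then A's statement comes out false, contradicting A being a knight.
So C is a knight.
With that fixed, E's statement is true, so E is a knight.
Consider D. Suppose D is a knave.
Then C's statement comes out false, contradicting C being a knight.
So D is a knight.

A: knight, B: knight, C: knight, D: knight, E: knight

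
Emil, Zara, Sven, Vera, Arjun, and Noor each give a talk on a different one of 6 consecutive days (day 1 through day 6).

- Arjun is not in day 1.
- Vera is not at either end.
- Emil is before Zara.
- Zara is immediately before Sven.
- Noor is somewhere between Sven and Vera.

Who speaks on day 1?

With clue 1, Arjun is ruled out for day 1.
With clues 1–2, Vera is ruled out for day 1.
With clues 1–3, Zara is ruled out for day 1.
With clues 1–4, Sven is ruled out for day 1.
With clues 1–5, Noor is ruled out for day 1.
So day 1 is Emil.

Emil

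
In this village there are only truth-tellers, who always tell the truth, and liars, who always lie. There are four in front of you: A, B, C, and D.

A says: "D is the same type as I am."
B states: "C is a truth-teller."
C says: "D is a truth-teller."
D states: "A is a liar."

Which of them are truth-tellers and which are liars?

Consider A. Suppose A is a truth-teller.
Then no assignment of the remaining roles makes every statement match its speaker's type — contradiction.
So A is a liar.
With that fixed, D's statement is true, so D is a truth-teller.
With that fixed, C's statement is true, so C is a truth-teller.
With that fixed, B's statement is true, so B is a truth-teller.

A: liar, B: truth-teller, C: truth-teller, D: truth-teller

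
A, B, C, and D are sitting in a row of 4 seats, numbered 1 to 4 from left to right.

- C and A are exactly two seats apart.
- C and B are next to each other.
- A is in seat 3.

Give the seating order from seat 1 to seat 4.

From clues 1–3: C → seat 1, B → seat 2, A → seat 3, D → seat 4.

C, B, A, D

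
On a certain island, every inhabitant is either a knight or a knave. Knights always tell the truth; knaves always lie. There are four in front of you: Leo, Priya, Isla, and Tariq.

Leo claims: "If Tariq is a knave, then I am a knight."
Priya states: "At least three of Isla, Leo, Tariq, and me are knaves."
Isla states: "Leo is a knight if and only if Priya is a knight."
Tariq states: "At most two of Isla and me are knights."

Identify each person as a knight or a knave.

Leo: knight, Priya: knave, Isla: knave, Tariq: knight

Regardless of anyone's role, Tariq's statement is true, so Tariq is a knight.
With that fixed, Leo's statement is true, so Leo is a knight.
With that fixed, Priya's statement is false, so Priya is a knave.
With that fixed, Isla's statement is false, so Isla is a knave.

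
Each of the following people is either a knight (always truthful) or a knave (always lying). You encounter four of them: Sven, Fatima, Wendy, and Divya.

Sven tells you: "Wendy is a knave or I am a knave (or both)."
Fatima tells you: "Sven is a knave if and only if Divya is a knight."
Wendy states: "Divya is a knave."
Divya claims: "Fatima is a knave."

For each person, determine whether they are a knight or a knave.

Sven: knight, Fatima: knave, Wendy: knave, Divya: knight

Consider Sven. Suppose Sven is a knave.
Then Sven's own statement would have to be false, but it can't be — contradiction.
So Sven is a knight.
Consider Fatima. Suppose Fatima is a knight.
Then no assignment of the remaining roles makes every statement match its speaker's type — contradiction.
So Fatima is a knave.
With that fixed, Divya's statement is true, so Divya is a knight.
With that fixed, Wendy's statement is false, so Wendy is a knave.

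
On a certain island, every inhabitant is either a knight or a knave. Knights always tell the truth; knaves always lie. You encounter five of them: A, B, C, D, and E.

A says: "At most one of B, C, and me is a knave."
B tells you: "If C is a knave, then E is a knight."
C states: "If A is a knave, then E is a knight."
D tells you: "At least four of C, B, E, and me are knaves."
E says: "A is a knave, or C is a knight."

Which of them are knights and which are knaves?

A: knight, B: knight, C: knight, D: knave, E: knight

Consider A. Suppose A is a knave.
Then no assignment of the remaining roles makes every statement match its speaker's type — contradiction.
So A is a knight.
With that fixed, C's statement is true, so C is a knight.
With that fixed, D's statement is false, so D is a knave.
With that fixed, E's statement is true, so E is a knight.
With that fixed, B's statement is true, so B is a knight.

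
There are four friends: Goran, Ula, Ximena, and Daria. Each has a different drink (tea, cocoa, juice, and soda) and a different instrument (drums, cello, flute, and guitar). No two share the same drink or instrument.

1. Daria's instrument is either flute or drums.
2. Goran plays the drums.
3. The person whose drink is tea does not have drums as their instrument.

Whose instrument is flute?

With clues 1–2, Goran, Ula, and Ximena are impossible for the one with instrument flute.
That leaves Daria.

Daria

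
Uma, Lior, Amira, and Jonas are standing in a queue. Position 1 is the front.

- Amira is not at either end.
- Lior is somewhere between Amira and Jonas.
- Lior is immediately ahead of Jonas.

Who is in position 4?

Jonas

With clue 1, Amira is ruled out for position 4.
With clues 1–2, Lior is ruled out for position 4.
With clues 1–3, Uma is ruled out for position 4.
So position 4 is Jonas.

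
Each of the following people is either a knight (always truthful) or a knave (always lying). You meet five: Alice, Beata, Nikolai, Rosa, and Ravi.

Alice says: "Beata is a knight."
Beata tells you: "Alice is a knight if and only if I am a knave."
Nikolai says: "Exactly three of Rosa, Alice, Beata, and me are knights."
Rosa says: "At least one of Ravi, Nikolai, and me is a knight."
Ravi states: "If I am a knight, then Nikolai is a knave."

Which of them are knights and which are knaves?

Alice: knave, Beata: knave, Nikolai: knave, Rosa: knight, Ravi: knight

Consider Alice. Suppose Alice is a knight.
Then whichever role Beata has, Beata's statement has the wrong truth value — contradiction.
So Alice is a knave.
Consider Beata. Suppose Beata is a knight.
Then Alice's statement comes out true, contradicting Alice being a knave.
So Beata is a knave.
With that fixed, Nikolai's statement is false, so Nikolai is a knave.
With that fixed, Ravi's statement is true, so Ravi is a knight.
With that fixed, Rosa's statement is true, so Rosa is a knight.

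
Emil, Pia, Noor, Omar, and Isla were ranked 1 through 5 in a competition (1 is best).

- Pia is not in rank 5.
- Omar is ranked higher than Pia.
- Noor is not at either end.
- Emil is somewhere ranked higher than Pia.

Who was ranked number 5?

Isla

With clue 1, Pia is ruled out for rank 5.
With clues 1–2, Omar is ruled out for rank 5.
With clues 1–3, Noor is ruled out for rank 5.
With clues 1–4, Emil is ruled out for rank 5.
So rank 5 is Isla.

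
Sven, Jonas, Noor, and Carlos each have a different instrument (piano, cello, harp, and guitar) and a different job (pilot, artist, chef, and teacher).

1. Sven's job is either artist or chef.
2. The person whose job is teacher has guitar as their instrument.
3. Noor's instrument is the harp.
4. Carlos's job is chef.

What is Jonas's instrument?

guitar

With clues 1–3, harp is impossible for Jonas's instrument.
With clues 1–4, cello and piano are impossible for Jonas's instrument.
That leaves guitar.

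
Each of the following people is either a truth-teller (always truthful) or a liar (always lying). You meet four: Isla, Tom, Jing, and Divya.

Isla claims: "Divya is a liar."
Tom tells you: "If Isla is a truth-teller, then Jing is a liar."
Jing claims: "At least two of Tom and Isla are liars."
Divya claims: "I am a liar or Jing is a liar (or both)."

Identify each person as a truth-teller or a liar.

Consider Isla. Suppose Isla is a truth-teller.
Then no assignment of the remaining roles makes every statement match its speaker's type — contradiction.
So Isla is a liar.
With that fixed, Tom's statement is true, so Tom is a truth-teller.
With that fixed, Jing's statement is false, so Jing is a liar.
With that fixed, Divya's statement is true, so Divya is a truth-teller.

Isla: liar, Tom: truth-teller, Jing: liar, Divya: truth-teller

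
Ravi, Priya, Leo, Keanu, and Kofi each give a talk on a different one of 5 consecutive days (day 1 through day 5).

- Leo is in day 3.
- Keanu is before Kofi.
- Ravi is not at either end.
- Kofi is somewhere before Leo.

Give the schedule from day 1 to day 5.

Keanu, Kofi, Leo, Ravi, Priya

From clue 1: Leo → day 3.
From clues 1–2: Keanu is in {1,2,4}.
From clues 1–3: Ravi is in {2,4}.
From clues 1–4: Keanu → day 1, Kofi → day 2, Ravi → day 4, Priya → day 5.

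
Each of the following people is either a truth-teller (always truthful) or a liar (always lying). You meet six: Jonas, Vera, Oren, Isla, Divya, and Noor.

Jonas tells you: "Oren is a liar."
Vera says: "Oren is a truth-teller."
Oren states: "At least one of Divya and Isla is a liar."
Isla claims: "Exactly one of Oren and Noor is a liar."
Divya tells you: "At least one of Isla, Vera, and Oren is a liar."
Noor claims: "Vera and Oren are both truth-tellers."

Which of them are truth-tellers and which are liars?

Jonas: liar, Vera: truth-teller, Oren: truth-teller, Isla: liar, Divya: truth-teller, Noor: truth-teller

Consider Jonas. Suppose Jonas is a truth-teller.
Then no assignment of the remaining roles makes every statement match its speaker's type — contradiction.
So Jonas is a liar.
Consider Vera. Suppose Vera is a liar.
Then no assignment of the remaining roles makes every statement match its speaker's type — contradiction.
So Vera is a truth-teller.
Consider Oren. Suppose Oren is a liar.
Then Jonas's statement comes out true, contradicting Jonas being a liar.
So Oren is a truth-teller.
With that fixed, Noor's statement is true, so Noor is a truth-teller.
With that fixed, Isla's statement is false, so Isla is a liar.
With that fixed, Divya's statement is true, so Divya is a truth-teller.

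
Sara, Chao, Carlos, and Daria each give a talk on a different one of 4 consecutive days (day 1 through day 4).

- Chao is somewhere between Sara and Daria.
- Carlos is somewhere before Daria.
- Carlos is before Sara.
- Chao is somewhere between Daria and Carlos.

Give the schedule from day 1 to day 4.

From clue 1: Chao is in {2,3}.
From clues 1–3: Carlos → day 1, Chao → day 3.
From clues 1–4: Sara → day 2, Daria → day 4.

Carlos, Sara, Chao, Daria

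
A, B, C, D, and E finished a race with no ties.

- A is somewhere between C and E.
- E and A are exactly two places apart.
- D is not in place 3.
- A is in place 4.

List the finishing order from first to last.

From clue 1: A is in {2,3,4}.
From clues 1–4: D → place 1, E → place 2, B → place 3, A → place 4, C → place 5.

D, E, B, A, C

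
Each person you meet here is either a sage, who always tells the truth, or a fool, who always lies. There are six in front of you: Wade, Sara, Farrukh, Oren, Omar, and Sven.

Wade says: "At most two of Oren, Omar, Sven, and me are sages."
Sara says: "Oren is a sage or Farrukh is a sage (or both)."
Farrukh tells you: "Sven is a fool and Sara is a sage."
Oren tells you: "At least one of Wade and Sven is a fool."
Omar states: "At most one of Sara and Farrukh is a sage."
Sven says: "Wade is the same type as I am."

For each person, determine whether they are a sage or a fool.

Consider Wade. Suppose Wade is a fool.
Then whichever role Sven has, Sven's statement has the wrong truth value — contradiction.
So Wade is a sage.
Consider Sara. Suppose Sara is a fool.
Then no assignment of the remaining roles makes every statement match its speaker's type — contradiction.
So Sara is a sage.
Consider Farrukh. Suppose Farrukh is a fool.
Then no assignment of the remaining roles makes every statement match its speaker's type — contradiction.
So Farrukh is a sage.
With that fixed, Omar's statement is false, so Omar is a fool.
Consider Oren. Suppose Oren is a fool.
Then no assignment of the remaining roles makes every statement match its speaker's type — contradiction.
So Oren is a sage.
Consider Sven. Suppose Sven is a sage.
Then Wade's statement comes out false, contradicting Wade being a sage.
So Sven is a fool.

Wade: sage, Sara: sage, Farrukh: sage, Oren: sage, Omar: fool, Sven: fool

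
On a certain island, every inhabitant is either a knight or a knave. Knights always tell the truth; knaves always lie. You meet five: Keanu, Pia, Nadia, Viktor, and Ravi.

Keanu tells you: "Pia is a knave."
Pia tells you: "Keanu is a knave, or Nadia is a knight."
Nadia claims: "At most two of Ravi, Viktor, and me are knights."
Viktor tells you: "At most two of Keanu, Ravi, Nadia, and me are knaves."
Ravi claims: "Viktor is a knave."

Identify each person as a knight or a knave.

Consider Keanu. Suppose Keanu is a knight.
Then no assignment of the remaining roles makes every statement match its speaker's type — contradiction.
So Keanu is a knave.
With that fixed, Pia's statement is true, so Pia is a knight.
Consider Nadia. Suppose Nadia is a knave.
Then Nadia's own statement would have to be false, but it can't be — contradiction.
So Nadia is a knight.
Consider Viktor. Suppose Viktor is a knave.
Then no assignment of the remaining roles makes every statement match its speaker's type — contradiction.
So Viktor is a knight.
With that fixed, Ravi's statement is false, so Ravi is a knave.

Keanu: knave, Pia: knight, Nadia: knight, Viktor: knight, Ravi: knave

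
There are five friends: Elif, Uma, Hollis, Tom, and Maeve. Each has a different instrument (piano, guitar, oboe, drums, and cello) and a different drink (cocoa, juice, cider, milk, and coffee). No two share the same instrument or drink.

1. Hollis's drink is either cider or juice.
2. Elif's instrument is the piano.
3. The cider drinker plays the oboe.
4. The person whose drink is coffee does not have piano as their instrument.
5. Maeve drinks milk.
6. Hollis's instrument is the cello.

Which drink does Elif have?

With clues 1–3, cider is impossible for Elif's drink.
With clues 1–4, coffee is impossible for Elif's drink.
With clues 1–5, milk is impossible for Elif's drink.
With clues 1–6, juice is impossible for Elif's drink.
That leaves cocoa.

cocoa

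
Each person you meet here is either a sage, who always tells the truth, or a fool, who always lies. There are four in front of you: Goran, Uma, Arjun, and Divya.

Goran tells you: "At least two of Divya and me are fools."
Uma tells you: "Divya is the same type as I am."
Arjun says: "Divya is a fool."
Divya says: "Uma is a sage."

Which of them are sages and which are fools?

Goran: fool, Uma: sage, Arjun: fool, Divya: sage

Consider Goran. Suppose Goran is a sage.
Then Goran's own statement would have to be true, but it can't be — contradiction.
So Goran is a fool.
Consider Uma. Suppose Uma is a fool.
Then no assignment of the remaining roles makes every statement match its speaker's type — contradiction.
So Uma is a sage.
With that fixed, Divya's statement is true, so Divya is a sage.
With that fixed, Arjun's statement is false, so Arjun is a fool.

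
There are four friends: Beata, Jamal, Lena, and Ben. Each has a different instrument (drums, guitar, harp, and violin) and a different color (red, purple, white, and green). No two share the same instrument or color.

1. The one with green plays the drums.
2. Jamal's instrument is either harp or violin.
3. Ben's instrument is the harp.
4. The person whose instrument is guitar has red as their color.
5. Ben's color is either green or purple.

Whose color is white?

With clues 1–4, Beata and Lena are impossible for the one with color white.
With clues 1–5, Ben is impossible for the one with color white.
That leaves Jamal.

Jamal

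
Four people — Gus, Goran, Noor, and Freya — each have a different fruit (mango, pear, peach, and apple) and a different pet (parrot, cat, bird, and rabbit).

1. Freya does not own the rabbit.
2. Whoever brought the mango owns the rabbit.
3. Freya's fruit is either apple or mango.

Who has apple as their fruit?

Freya

With clues 1–3, Goran, Gus, and Noor are impossible for the one with fruit apple.
That leaves Freya.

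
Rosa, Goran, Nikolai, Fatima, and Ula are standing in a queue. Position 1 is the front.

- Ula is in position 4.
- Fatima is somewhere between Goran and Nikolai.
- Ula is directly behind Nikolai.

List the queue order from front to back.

Goran, Fatima, Nikolai, Ula, Rosa

From clue 1: Ula → position 4.
From clues 1–2: Fatima is in {2,3}.
From clues 1–3: Goran → position 1, Fatima → position 2, Nikolai → position 3, Rosa → position 5.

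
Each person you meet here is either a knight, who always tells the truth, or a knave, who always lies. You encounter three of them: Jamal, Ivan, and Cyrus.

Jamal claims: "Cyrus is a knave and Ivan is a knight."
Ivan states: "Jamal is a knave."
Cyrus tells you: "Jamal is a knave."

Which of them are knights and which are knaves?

Consider Jamal. Suppose Jamal is a knight.
Then no assignment of the remaining roles makes every statement match its speaker's type — contradiction.
So Jamal is a knave.
With that fixed, Ivan's statement is true, so Ivan is a knight.
With that fixed, Cyrus's statement is true, so Cyrus is a knight.

Jamal: knave, Ivan: knight, Cyrus: knight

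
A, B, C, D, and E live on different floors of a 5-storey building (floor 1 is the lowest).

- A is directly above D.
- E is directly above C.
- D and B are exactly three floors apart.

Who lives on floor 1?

With clue 1, A is ruled out for floor 1.
With clues 1–2, E is ruled out for floor 1.
With clues 1–3, C and D are ruled out for floor 1.
So floor 1 is B.

B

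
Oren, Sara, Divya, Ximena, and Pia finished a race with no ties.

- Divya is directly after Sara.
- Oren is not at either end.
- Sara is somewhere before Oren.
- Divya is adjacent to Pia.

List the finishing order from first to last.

From clue 1: Sara is in {1,2,3,4}.
From clues 1–2: Oren is in {2,3,4}.
From clues 1–3: Oren is in {3,4}.
From clues 1–4: Sara → place 1, Divya → place 2, Pia → place 3, Oren → place 4, Ximena → place 5.

Sara, Divya, Pia, Oren, Ximena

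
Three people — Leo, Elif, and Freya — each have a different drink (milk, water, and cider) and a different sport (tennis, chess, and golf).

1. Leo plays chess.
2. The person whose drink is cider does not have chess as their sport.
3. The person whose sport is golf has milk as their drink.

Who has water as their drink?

Leo

With clues 1–3, Elif and Freya are impossible for the one with drink water.
That leaves Leo.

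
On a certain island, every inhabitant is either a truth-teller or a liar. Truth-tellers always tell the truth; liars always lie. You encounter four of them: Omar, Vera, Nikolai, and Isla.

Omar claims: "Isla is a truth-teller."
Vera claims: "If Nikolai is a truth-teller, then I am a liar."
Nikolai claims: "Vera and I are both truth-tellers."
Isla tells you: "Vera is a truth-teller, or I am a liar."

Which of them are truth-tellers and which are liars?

Omar: truth-teller, Vera: truth-teller, Nikolai: liar, Isla: truth-teller

Consider Omar. Suppose Omar is a liar.
Then no assignment of the remaining roles makes every statement match its speaker's type — contradiction.
So Omar is a truth-teller.
Consider Vera. Suppose Vera is a liar.
Then Vera's own statement would have to be false, but it can't be — contradiction.
So Vera is a truth-teller.
With that fixed, Isla's statement is true, so Isla is a truth-teller.
Consider Nikolai. Suppose Nikolai is a truth-teller.
Then Vera's statement comes out false, contradicting Vera being a truth-teller.
So Nikolai is a liar.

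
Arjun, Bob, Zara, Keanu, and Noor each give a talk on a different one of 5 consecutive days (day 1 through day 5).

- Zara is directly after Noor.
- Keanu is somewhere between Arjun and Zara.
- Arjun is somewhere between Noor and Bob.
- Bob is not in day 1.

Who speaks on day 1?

With clue 1, Zara is ruled out for day 1.
With clues 1–2, Keanu is ruled out for day 1.
With clues 1–3, Arjun is ruled out for day 1.
With clues 1–4, Bob is ruled out for day 1.
So day 1 is Noor.

Noor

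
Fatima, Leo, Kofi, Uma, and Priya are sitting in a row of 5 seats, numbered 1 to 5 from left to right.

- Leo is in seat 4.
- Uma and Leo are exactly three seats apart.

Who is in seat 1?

Uma

With clue 1, Leo is ruled out for seat 1.
With clues 1–2, Fatima, Kofi, and Priya are ruled out for seat 1.
So seat 1 is Uma.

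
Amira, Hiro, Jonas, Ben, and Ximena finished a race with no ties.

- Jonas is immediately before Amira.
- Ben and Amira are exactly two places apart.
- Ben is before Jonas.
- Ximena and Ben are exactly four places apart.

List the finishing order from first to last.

Ben, Jonas, Amira, Hiro, Ximena

From clue 1: Amira is in {2,3,4,5}.
From clues 1–3: Amira is in {3,4,5}.
From clues 1–4: Ben → place 1, Jonas → place 2, Amira → place 3, Hiro → place 4, Ximena → place 5.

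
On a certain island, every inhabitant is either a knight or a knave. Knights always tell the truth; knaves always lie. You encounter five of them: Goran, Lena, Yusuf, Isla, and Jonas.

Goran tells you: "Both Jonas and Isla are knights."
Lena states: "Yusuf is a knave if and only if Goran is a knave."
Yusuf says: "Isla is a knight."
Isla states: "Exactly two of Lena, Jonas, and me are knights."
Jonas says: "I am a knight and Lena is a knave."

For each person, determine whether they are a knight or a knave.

Consider Goran. Suppose Goran is a knight.
Then no assignment of the remaining roles makes every statement match its speaker's type — contradiction.
So Goran is a knave.
Consider Lena. Suppose Lena is a knave.
Then no assignment of the remaining roles makes every statement match its speaker's type — contradiction.
So Lena is a knight.
With that fixed, Jonas's statement is false, so Jonas is a knave.
Consider Yusuf. Suppose Yusuf is a knight.
Then Lena's statement comes out false, contradicting Lena being a knight.
So Yusuf is a knave.
Consider Isla. Suppose Isla is a knight.
Then Yusuf's statement comes out true, contradicting Yusuf being a knave.
So Isla is a knave.

Goran: knave, Lena: knight, Yusuf: knave, Isla: knave, Jonas: knave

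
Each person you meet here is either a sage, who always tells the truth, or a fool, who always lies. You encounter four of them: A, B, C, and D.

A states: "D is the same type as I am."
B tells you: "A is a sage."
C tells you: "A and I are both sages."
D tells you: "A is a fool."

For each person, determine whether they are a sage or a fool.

A: fool, B: fool, C: fool, D: sage

Consider A. Suppose A is a sage.
Then no assignment of the remaining roles makes every statement match its speaker's type — contradiction.
So A is a fool.
With that fixed, B's statement is false, so B is a fool.
With that fixed, C's statement is false, so C is a fool.
With that fixed, D's statement is true, so D is a sage.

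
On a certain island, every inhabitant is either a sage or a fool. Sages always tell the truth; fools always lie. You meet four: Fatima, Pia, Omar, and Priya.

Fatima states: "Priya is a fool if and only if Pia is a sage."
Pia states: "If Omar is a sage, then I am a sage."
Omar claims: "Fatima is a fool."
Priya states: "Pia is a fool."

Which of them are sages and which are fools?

Fatima: sage, Pia: sage, Omar: fool, Priya: fool

Consider Fatima. Suppose Fatima is a fool.
Then no assignment of the remaining roles makes every statement match its speaker's type — contradiction.
So Fatima is a sage.
With that fixed, Omar's statement is false, so Omar is a fool.
With that fixed, Pia's statement is true, so Pia is a sage.
With that fixed, Priya's statement is false, so Priya is a fool.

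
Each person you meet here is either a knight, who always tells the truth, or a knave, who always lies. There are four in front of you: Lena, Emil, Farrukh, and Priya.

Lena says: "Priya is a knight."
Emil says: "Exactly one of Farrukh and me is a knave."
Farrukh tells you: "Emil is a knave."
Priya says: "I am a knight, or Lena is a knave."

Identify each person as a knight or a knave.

Lena: knight, Emil: knight, Farrukh: knave, Priya: knight

Consider Lena. Suppose Lena is a knave.
Then no assignment of the remaining roles makes every statement match its speaker's type — contradiction.
So Lena is a knight.
Consider Emil. Suppose Emil is a knave.
Then no assignment of the remaining roles makes every statement match its speaker's type — contradiction.
So Emil is a knight.
With that fixed, Farrukh's statement is false, so Farrukh is a knave.
Consider Priya. Suppose Priya is a knave.
Then Lena's statement comes out false, contradicting Lena being a knight.
So Priya is a knight.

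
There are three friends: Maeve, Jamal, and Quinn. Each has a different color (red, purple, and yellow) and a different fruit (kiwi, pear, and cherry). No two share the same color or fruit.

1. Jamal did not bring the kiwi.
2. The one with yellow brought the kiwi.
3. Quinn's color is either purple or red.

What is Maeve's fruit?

kiwi

With clues 1–3, cherry and pear are impossible for Maeve's fruit.
That leaves kiwi.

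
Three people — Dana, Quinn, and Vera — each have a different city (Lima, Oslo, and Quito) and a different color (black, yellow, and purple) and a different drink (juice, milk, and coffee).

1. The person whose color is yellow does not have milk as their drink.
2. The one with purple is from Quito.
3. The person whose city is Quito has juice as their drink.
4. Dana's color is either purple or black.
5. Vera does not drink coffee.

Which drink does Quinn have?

coffee

With clues 1–5, juice and milk are impossible for Quinn's drink.
That leaves coffee.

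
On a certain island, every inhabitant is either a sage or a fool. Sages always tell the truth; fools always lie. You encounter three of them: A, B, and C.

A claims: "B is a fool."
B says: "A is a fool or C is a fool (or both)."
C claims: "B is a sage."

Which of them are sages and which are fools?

A: fool, B: sage, C: sage

Consider A. Suppose A is a sage.
Then no assignment of the remaining roles makes every statement match its speaker's type — contradiction.
So A is a fool.
With that fixed, B's statement is true, so B is a sage.
With that fixed, C's statement is true, so C is a sage.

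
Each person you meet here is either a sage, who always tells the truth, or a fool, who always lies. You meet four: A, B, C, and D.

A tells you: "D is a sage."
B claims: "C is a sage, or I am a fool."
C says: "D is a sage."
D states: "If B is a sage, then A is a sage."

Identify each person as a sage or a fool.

A: sage, B: sage, C: sage, D: sage

Consider A. Suppose A is a fool.
Then no assignment of the remaining roles makes every statement match its speaker's type — contradiction.
So A is a sage.
With that fixed, D's statement is true, so D is a sage.
With that fixed, C's statement is true, so C is a sage.
With that fixed, B's statement is true, so B is a sage.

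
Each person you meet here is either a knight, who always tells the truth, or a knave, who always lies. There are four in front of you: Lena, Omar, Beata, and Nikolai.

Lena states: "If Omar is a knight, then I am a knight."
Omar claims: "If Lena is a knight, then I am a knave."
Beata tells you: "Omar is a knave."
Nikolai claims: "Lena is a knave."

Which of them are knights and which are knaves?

Consider Lena. Suppose Lena is a knight.
Then whichever role Omar has, Omar's statement has the wrong truth value — contradiction.
So Lena is a knave.
With that fixed, Omar's statement is true, so Omar is a knight.
With that fixed, Beata's statement is false, so Beata is a knave.
With that fixed, Nikolai's statement is true, so Nikolai is a knight.

Lena: knave, Omar: knight, Beata: knave, Nikolai: knight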